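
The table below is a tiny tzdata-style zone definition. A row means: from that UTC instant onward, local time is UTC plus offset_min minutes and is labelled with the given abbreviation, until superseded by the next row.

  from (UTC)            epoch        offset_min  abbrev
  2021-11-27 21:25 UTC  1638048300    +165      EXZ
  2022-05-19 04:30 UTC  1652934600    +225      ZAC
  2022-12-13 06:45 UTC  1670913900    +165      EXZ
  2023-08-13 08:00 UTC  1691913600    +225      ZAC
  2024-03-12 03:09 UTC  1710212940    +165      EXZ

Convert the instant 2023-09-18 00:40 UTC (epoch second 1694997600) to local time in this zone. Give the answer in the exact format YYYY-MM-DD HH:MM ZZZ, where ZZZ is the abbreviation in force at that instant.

Query: 2023-09-18 00:40 UTC
Rule 4/5 (ZAC, +03:45): 2023-08-13 08:00 UTC ≤ query < 2024-03-12 03:09 UTC
0·60 + 40 + 225 = 265 min
265 = 0·1440 + 265; 265 = 4·60 + 25 → 04:25, same day
→ 2023-09-18 04:25 ZAC

2023-09-18 04:25 ZAC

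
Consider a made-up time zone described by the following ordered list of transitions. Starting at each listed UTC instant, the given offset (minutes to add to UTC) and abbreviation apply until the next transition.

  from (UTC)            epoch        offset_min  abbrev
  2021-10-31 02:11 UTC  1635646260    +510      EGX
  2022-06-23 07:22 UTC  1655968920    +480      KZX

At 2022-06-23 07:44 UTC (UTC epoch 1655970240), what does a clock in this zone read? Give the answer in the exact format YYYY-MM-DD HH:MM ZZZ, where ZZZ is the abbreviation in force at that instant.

Query: 2022-06-23 07:44 UTC
Rule 2/2 (KZX, +08:00): 2022-06-23 07:22 UTC ≤ query < +∞
7·60 + 44 + 480 = 944 min
944 = 0·1440 + 944; 944 = 15·60 + 44 → 15:44, same day
→ 2022-06-23 15:44 KZX

2022-06-23 15:44 KZX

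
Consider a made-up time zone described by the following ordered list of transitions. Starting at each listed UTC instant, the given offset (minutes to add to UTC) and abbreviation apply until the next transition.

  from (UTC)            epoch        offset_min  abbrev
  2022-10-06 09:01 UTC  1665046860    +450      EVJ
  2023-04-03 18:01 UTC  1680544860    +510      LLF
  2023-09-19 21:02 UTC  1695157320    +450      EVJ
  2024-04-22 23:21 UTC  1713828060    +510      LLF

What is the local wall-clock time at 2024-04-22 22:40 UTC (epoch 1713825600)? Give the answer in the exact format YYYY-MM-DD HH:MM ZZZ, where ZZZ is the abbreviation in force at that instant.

Query: 2024-04-22 22:40 UTC
Rule 3/4 (EVJ, +07:30): 2023-09-19 21:02 UTC ≤ query < 2024-04-22 23:21 UTC
22·60 + 40 + 450 = 1810 min
1810 = 1·1440 + 370; 370 = 6·60 + 10 → 06:10, 2024-04-22 + 1 day = 2024-04-23
→ 2024-04-23 06:10 EVJ

2024-04-23 06:10 EVJ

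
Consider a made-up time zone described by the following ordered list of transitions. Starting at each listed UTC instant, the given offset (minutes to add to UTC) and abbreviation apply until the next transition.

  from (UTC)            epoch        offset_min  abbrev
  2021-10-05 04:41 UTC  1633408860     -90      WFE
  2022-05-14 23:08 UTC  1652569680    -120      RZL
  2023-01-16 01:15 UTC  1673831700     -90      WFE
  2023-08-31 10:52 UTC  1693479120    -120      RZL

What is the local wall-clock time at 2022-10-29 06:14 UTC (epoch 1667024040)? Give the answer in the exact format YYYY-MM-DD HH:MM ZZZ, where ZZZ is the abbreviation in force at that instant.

Query: 2022-10-29 06:14 UTC
Rule 2/4 (RZL, -02:00): 2022-05-14 23:08 UTC ≤ query < 2023-01-16 01:15 UTC
6·60 + 14 - 120 = 254 min
254 = 0·1440 + 254; 254 = 4·60 + 14 → 04:14, same day
→ 2022-10-29 04:14 RZL

2022-10-29 04:14 RZL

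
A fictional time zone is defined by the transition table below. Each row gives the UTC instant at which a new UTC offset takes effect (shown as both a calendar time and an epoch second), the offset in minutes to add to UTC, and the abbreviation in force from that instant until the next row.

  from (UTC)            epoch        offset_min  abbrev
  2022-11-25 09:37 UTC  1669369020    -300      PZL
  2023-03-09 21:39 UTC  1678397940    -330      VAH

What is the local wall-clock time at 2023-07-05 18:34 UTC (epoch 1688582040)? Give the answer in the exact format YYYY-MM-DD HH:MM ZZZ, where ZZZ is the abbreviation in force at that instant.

Query: 2023-07-05 18:34 UTC
Rule 2/2 (VAH, -05:30): 2023-03-09 21:39 UTC ≤ query < +∞
18·60 + 34 - 330 = 784 min
784 = 0·1440 + 784; 784 = 13·60 + 4 → 13:04, same day
→ 2023-07-05 13:04 VAH

2023-07-05 13:04 VAH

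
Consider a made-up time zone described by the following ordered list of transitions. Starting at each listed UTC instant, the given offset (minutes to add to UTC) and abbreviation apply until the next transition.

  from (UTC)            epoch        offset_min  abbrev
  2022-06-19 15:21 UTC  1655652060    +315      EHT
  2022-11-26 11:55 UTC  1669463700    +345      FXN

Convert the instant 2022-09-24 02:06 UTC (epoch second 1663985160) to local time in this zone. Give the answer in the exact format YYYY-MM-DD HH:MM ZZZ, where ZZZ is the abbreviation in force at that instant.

2022-09-24 07:21 EHT

Query: 2022-09-24 02:06 UTC
Rule 1/2 (EHT, +05:15): 2022-06-19 15:21 UTC ≤ query < 2022-11-26 11:55 UTC
2·60 + 6 + 315 = 441 min
441 = 0·1440 + 441; 441 = 7·60 + 21 → 07:21, same day
→ 2022-09-24 07:21 EHT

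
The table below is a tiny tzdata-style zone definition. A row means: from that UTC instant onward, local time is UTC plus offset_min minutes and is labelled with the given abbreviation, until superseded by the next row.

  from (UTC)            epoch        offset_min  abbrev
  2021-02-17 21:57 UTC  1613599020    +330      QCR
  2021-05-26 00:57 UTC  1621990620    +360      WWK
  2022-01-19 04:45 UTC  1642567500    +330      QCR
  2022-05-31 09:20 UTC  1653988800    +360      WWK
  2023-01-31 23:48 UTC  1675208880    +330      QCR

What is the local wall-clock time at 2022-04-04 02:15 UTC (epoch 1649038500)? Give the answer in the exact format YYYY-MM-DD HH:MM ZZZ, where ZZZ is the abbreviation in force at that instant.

2022-04-04 07:45 QCR

Query: 2022-04-04 02:15 UTC
Rule 3/5 (QCR, +05:30): 2022-01-19 04:45 UTC ≤ query < 2022-05-31 09:20 UTC
2·60 + 15 + 330 = 465 min
465 = 0·1440 + 465; 465 = 7·60 + 45 → 07:45, same day
→ 2022-04-04 07:45 QCR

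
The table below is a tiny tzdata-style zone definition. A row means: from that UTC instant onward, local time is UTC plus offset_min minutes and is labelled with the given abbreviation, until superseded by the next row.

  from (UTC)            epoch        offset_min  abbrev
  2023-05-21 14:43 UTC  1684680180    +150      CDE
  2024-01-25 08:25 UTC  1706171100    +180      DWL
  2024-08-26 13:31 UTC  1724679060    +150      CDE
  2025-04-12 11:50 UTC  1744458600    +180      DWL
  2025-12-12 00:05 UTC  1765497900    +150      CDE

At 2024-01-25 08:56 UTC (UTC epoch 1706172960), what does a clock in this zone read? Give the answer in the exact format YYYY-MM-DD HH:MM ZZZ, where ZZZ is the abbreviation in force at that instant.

Query: 2024-01-25 08:56 UTC
Rule 2/5 (DWL, +03:00): 2024-01-25 08:25 UTC ≤ query < 2024-08-26 13:31 UTC
8·60 + 56 + 180 = 716 min
716 = 0·1440 + 716; 716 = 11·60 + 56 → 11:56, same day
→ 2024-01-25 11:56 DWL

2024-01-25 11:56 DWL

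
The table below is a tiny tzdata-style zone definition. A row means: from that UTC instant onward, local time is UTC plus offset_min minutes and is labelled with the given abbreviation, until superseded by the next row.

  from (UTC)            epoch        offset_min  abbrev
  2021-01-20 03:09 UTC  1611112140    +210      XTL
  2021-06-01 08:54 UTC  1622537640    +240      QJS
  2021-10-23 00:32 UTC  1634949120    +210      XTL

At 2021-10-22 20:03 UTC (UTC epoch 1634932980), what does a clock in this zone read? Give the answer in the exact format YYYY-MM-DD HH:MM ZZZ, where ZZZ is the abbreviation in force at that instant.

Query: 2021-10-22 20:03 UTC
Rule 2/3 (QJS, +04:00): 2021-06-01 08:54 UTC ≤ query < 2021-10-23 00:32 UTC
20·60 + 3 + 240 = 1443 min
1443 = 1·1440 + 3; 3 = 0·60 + 3 → 00:03, 2021-10-22 + 1 day = 2021-10-23
→ 2021-10-23 00:03 QJS

2021-10-23 00:03 QJS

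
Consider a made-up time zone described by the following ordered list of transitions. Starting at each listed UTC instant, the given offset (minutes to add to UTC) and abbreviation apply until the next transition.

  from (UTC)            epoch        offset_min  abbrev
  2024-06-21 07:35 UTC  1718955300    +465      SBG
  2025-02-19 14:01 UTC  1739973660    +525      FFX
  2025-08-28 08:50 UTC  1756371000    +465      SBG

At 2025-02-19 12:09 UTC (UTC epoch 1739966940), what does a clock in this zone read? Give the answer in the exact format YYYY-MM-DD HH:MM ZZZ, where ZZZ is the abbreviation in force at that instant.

2025-02-19 19:54 SBG

Query: 2025-02-19 12:09 UTC
Rule 1/3 (SBG, +07:45): 2024-06-21 07:35 UTC ≤ query < 2025-02-19 14:01 UTC
12·60 + 9 + 465 = 1194 min
1194 = 0·1440 + 1194; 1194 = 19·60 + 54 → 19:54, same day
→ 2025-02-19 19:54 SBG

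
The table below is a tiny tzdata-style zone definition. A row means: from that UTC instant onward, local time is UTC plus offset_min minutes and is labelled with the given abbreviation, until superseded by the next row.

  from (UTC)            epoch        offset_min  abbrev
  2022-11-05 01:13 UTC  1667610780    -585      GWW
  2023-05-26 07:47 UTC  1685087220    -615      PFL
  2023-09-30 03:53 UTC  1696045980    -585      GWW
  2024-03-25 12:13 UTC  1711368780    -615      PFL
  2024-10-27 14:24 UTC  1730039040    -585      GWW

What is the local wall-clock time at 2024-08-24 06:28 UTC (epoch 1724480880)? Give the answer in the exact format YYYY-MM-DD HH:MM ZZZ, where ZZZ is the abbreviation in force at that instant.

Query: 2024-08-24 06:28 UTC
Rule 4/5 (PFL, -10:15): 2024-03-25 12:13 UTC ≤ query < 2024-10-27 14:24 UTC
6·60 + 28 - 615 = -227 min
-227 = -1·1440 + 1213; 1213 = 20·60 + 13 → 20:13, 2024-08-24 - 1 day = 2024-08-23
→ 2024-08-23 20:13 PFL

2024-08-23 20:13 PFL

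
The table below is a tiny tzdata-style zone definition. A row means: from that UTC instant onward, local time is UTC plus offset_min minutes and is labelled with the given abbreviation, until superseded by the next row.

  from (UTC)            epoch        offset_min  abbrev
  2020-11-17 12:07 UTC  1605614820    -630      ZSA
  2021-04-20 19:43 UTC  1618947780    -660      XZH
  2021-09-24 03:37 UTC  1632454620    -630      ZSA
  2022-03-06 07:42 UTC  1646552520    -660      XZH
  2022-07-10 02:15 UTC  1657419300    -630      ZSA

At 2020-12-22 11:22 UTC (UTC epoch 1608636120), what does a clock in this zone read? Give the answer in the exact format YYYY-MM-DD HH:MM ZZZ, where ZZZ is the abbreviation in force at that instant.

Query: 2020-12-22 11:22 UTC
Rule 1/5 (ZSA, -10:30): 2020-11-17 12:07 UTC ≤ query < 2021-04-20 19:43 UTC
11·60 + 22 - 630 = 52 min
52 = 0·1440 + 52; 52 = 0·60 + 52 → 00:52, same day
→ 2020-12-22 00:52 ZSA

2020-12-22 00:52 ZSA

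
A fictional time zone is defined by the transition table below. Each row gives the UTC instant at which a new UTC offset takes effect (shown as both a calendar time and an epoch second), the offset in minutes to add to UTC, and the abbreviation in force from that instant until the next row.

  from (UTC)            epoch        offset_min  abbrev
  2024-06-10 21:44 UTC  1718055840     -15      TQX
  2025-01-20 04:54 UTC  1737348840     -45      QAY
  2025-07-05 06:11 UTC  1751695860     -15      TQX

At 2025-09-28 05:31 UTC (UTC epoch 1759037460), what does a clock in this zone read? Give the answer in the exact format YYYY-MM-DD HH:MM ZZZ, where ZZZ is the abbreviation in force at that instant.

2025-09-28 05:16 TQX

Query: 2025-09-28 05:31 UTC
Rule 3/3 (TQX, -00:15): 2025-07-05 06:11 UTC ≤ query < +∞
5·60 + 31 - 15 = 316 min
316 = 0·1440 + 316; 316 = 5·60 + 16 → 05:16, same day
→ 2025-09-28 05:16 TQX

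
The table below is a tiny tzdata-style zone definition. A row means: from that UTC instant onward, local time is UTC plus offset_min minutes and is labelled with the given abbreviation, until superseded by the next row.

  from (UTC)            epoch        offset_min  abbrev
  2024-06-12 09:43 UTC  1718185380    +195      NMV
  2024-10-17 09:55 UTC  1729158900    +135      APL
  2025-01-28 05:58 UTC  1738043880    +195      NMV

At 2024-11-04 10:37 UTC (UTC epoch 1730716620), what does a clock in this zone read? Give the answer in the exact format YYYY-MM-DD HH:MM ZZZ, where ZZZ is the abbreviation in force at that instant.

2024-11-04 12:52 APL

Query: 2024-11-04 10:37 UTC
Rule 2/3 (APL, +02:15): 2024-10-17 09:55 UTC ≤ query < 2025-01-28 05:58 UTC
10·60 + 37 + 135 = 772 min
772 = 0·1440 + 772; 772 = 12·60 + 52 → 12:52, same day
→ 2024-11-04 12:52 APL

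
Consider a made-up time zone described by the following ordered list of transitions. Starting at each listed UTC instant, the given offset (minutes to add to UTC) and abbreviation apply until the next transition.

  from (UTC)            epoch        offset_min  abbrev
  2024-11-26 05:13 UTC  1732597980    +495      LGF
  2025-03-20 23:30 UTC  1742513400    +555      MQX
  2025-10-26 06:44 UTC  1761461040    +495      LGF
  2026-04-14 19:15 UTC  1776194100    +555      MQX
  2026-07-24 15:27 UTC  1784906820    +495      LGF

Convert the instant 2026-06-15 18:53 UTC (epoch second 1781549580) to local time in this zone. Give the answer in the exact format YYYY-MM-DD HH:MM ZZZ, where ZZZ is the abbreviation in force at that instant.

Query: 2026-06-15 18:53 UTC
Rule 4/5 (MQX, +09:15): 2026-04-14 19:15 UTC ≤ query < 2026-07-24 15:27 UTC
18·60 + 53 + 555 = 1688 min
1688 = 1·1440 + 248; 248 = 4·60 + 8 → 04:08, 2026-06-15 + 1 day = 2026-06-16
→ 2026-06-16 04:08 MQX

2026-06-16 04:08 MQX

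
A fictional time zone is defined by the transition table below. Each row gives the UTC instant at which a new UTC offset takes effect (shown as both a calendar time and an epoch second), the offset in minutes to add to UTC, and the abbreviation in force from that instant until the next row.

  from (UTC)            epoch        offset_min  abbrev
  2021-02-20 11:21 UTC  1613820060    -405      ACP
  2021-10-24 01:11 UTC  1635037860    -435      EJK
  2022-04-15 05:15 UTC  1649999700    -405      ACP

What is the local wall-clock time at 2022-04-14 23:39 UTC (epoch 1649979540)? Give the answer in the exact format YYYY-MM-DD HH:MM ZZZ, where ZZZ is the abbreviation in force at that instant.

2022-04-14 16:24 EJK

Query: 2022-04-14 23:39 UTC
Rule 2/3 (EJK, -07:15): 2021-10-24 01:11 UTC ≤ query < 2022-04-15 05:15 UTC
23·60 + 39 - 435 = 984 min
984 = 0·1440 + 984; 984 = 16·60 + 24 → 16:24, same day
→ 2022-04-14 16:24 EJK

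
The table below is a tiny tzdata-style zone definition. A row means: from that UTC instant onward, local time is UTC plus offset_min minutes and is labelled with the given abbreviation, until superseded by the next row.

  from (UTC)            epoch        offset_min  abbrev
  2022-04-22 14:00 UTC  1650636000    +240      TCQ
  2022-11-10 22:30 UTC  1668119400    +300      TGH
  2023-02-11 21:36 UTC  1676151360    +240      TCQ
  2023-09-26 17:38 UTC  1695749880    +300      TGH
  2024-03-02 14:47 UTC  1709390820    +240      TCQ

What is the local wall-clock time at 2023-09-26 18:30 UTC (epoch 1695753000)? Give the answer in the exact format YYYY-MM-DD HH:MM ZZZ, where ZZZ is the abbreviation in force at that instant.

Query: 2023-09-26 18:30 UTC
Rule 4/5 (TGH, +05:00): 2023-09-26 17:38 UTC ≤ query < 2024-03-02 14:47 UTC
18·60 + 30 + 300 = 1410 min
1410 = 0·1440 + 1410; 1410 = 23·60 + 30 → 23:30, same day
→ 2023-09-26 23:30 TGH

2023-09-26 23:30 TGH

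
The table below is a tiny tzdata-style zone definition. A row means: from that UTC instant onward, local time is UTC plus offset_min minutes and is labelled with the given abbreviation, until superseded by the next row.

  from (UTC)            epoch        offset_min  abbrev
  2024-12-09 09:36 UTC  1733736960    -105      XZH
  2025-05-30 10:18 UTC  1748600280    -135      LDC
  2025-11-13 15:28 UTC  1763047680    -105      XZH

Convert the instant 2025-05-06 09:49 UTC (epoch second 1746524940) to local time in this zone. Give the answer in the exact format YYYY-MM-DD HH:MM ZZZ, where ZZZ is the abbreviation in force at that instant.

2025-05-06 08:04 XZH

Query: 2025-05-06 09:49 UTC
Rule 1/3 (XZH, -01:45): 2024-12-09 09:36 UTC ≤ query < 2025-05-30 10:18 UTC
9·60 + 49 - 105 = 484 min
484 = 0·1440 + 484; 484 = 8·60 + 4 → 08:04, same day
→ 2025-05-06 08:04 XZH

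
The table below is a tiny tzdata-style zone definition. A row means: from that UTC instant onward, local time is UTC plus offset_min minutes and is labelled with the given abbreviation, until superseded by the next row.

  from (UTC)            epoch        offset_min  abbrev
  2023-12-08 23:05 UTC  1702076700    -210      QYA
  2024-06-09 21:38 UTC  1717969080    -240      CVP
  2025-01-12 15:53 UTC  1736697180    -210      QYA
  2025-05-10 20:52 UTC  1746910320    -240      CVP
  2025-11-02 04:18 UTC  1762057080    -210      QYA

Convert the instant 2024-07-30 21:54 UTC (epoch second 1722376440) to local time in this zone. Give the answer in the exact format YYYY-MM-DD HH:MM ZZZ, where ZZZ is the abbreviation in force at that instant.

2024-07-30 17:54 CVP

Query: 2024-07-30 21:54 UTC
Rule 2/5 (CVP, -04:00): 2024-06-09 21:38 UTC ≤ query < 2025-01-12 15:53 UTC
21·60 + 54 - 240 = 1074 min
1074 = 0·1440 + 1074; 1074 = 17·60 + 54 → 17:54, same day
→ 2024-07-30 17:54 CVP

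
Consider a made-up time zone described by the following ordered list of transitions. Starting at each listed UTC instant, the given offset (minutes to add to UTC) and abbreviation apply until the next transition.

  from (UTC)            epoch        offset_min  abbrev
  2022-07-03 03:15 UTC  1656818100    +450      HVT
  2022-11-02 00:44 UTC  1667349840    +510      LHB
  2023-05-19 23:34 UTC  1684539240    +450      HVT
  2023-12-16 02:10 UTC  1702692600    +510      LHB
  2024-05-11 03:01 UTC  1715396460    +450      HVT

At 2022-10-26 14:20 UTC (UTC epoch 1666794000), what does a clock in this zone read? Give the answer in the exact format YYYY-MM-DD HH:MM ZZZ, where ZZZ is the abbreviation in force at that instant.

2022-10-26 21:50 HVT

Query: 2022-10-26 14:20 UTC
Rule 1/5 (HVT, +07:30): 2022-07-03 03:15 UTC ≤ query < 2022-11-02 00:44 UTC
14·60 + 20 + 450 = 1310 min
1310 = 0·1440 + 1310; 1310 = 21·60 + 50 → 21:50, same day
→ 2022-10-26 21:50 HVT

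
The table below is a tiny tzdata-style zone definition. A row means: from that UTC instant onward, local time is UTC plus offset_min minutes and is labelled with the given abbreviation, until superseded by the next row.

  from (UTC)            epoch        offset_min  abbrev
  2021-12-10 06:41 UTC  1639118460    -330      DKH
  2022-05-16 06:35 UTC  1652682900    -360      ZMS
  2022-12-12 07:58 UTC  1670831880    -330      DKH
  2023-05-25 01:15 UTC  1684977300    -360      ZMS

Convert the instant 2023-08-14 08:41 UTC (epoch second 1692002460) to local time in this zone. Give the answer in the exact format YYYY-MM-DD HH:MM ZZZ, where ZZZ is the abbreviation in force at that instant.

Query: 2023-08-14 08:41 UTC
Rule 4/4 (ZMS, -06:00): 2023-05-25 01:15 UTC ≤ query < +∞
8·60 + 41 - 360 = 161 min
161 = 0·1440 + 161; 161 = 2·60 + 41 → 02:41, same day
→ 2023-08-14 02:41 ZMS

2023-08-14 02:41 ZMS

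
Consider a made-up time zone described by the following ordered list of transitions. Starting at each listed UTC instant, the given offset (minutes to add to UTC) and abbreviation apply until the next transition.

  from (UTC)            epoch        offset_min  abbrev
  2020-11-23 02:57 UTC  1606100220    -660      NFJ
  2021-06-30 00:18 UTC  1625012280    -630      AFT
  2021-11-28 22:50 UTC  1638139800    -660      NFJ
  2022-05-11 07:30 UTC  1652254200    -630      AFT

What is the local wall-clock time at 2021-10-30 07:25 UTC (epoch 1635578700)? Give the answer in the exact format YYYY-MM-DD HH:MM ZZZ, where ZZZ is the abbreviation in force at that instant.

Query: 2021-10-30 07:25 UTC
Rule 2/4 (AFT, -10:30): 2021-06-30 00:18 UTC ≤ query < 2021-11-28 22:50 UTC
7·60 + 25 - 630 = -185 min
-185 = -1·1440 + 1255; 1255 = 20·60 + 55 → 20:55, 2021-10-30 - 1 day = 2021-10-29
→ 2021-10-29 20:55 AFT

2021-10-29 20:55 AFT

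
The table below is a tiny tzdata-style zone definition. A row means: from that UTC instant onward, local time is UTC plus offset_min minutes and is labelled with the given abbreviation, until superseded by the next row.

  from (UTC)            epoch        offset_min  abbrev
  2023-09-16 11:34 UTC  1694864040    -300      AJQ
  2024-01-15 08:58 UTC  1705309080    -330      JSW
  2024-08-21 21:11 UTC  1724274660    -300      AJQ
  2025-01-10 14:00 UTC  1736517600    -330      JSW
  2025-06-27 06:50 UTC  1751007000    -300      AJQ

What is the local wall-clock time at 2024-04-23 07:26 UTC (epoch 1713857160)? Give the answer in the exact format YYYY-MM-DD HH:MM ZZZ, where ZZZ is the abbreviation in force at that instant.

Query: 2024-04-23 07:26 UTC
Rule 2/5 (JSW, -05:30): 2024-01-15 08:58 UTC ≤ query < 2024-08-21 21:11 UTC
7·60 + 26 - 330 = 116 min
116 = 0·1440 + 116; 116 = 1·60 + 56 → 01:56, same day
→ 2024-04-23 01:56 JSW

2024-04-23 01:56 JSW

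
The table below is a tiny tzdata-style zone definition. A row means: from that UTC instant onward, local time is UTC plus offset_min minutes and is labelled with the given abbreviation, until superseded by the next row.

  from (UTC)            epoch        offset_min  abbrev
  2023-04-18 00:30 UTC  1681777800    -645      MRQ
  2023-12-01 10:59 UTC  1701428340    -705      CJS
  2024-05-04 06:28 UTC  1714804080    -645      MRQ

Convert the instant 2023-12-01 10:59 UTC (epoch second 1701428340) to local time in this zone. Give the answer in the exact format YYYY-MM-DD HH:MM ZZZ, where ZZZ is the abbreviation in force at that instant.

Query: 2023-12-01 10:59 UTC
Rule 2/3 (CJS, -11:45): 2023-12-01 10:59 UTC ≤ query < 2024-05-04 06:28 UTC
10·60 + 59 - 705 = -46 min
-46 = -1·1440 + 1394; 1394 = 23·60 + 14 → 23:14, 2023-12-01 - 1 day = 2023-11-30
→ 2023-11-30 23:14 CJS

2023-11-30 23:14 CJS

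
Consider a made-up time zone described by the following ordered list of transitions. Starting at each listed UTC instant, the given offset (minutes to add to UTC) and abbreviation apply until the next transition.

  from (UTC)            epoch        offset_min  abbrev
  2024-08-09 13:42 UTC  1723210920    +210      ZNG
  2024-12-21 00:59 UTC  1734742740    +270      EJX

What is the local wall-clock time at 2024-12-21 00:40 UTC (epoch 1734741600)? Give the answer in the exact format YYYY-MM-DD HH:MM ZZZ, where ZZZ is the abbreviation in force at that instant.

2024-12-21 04:10 ZNG

Query: 2024-12-21 00:40 UTC
Rule 1/2 (ZNG, +03:30): 2024-08-09 13:42 UTC ≤ query < 2024-12-21 00:59 UTC
0·60 + 40 + 210 = 250 min
250 = 0·1440 + 250; 250 = 4·60 + 10 → 04:10, same day
→ 2024-12-21 04:10 ZNG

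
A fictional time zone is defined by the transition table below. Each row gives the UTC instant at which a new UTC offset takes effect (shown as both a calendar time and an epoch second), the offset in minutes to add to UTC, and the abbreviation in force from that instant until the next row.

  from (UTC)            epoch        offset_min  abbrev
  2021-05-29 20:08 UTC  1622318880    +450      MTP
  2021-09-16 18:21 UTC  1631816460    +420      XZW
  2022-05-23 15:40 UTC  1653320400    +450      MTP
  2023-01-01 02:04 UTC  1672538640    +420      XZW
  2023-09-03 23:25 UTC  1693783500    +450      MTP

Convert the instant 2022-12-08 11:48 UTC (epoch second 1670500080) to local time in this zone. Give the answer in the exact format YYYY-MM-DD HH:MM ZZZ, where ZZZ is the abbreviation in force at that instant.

Query: 2022-12-08 11:48 UTC
Rule 3/5 (MTP, +07:30): 2022-05-23 15:40 UTC ≤ query < 2023-01-01 02:04 UTC
11·60 + 48 + 450 = 1158 min
1158 = 0·1440 + 1158; 1158 = 19·60 + 18 → 19:18, same day
→ 2022-12-08 19:18 MTP

2022-12-08 19:18 MTP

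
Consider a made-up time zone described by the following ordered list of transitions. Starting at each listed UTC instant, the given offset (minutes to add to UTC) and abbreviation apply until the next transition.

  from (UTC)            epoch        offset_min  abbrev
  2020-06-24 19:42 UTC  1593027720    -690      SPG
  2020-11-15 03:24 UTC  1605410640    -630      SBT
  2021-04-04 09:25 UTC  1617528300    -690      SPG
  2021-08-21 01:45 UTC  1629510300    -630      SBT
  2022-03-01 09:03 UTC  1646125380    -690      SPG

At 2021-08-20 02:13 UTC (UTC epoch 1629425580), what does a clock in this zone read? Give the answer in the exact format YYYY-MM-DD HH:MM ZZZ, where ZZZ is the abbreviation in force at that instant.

2021-08-19 14:43 SPG

Query: 2021-08-20 02:13 UTC
Rule 3/5 (SPG, -11:30): 2021-04-04 09:25 UTC ≤ query < 2021-08-21 01:45 UTC
2·60 + 13 - 690 = -557 min
-557 = -1·1440 + 883; 883 = 14·60 + 43 → 14:43, 2021-08-20 - 1 day = 2021-08-19
→ 2021-08-19 14:43 SPG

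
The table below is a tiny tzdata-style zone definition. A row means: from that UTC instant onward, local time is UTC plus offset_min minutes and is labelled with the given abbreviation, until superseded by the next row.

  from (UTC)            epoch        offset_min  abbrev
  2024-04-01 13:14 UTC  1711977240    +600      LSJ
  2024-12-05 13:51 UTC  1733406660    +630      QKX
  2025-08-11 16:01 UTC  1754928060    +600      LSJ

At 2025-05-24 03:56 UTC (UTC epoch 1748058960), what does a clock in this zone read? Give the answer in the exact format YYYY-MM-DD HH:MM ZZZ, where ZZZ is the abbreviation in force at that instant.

Query: 2025-05-24 03:56 UTC
Rule 2/3 (QKX, +10:30): 2024-12-05 13:51 UTC ≤ query < 2025-08-11 16:01 UTC
3·60 + 56 + 630 = 866 min
866 = 0·1440 + 866; 866 = 14·60 + 26 → 14:26, same day
→ 2025-05-24 14:26 QKX

2025-05-24 14:26 QKX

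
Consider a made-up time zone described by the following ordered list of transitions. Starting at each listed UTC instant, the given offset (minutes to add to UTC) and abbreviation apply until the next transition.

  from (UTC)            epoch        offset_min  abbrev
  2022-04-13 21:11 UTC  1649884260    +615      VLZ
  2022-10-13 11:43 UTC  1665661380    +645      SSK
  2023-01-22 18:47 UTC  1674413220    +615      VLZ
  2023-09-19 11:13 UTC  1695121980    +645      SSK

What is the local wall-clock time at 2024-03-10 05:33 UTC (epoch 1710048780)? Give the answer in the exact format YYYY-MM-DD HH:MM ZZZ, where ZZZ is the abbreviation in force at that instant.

Query: 2024-03-10 05:33 UTC
Rule 4/4 (SSK, +10:45): 2023-09-19 11:13 UTC ≤ query < +∞
5·60 + 33 + 645 = 978 min
978 = 0·1440 + 978; 978 = 16·60 + 18 → 16:18, same day
→ 2024-03-10 16:18 SSK

2024-03-10 16:18 SSK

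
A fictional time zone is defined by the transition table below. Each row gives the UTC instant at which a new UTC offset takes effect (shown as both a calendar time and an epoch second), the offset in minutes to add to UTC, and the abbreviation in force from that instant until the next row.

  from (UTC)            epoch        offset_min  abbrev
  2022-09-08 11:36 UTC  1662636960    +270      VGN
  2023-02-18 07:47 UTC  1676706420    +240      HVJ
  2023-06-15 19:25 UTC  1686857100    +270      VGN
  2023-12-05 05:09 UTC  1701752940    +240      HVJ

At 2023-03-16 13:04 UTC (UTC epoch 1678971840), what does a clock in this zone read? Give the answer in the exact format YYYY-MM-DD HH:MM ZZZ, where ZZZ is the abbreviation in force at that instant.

2023-03-16 17:04 HVJ

Query: 2023-03-16 13:04 UTC
Rule 2/4 (HVJ, +04:00): 2023-02-18 07:47 UTC ≤ query < 2023-06-15 19:25 UTC
13·60 + 4 + 240 = 1024 min
1024 = 0·1440 + 1024; 1024 = 17·60 + 4 → 17:04, same day
→ 2023-03-16 17:04 HVJ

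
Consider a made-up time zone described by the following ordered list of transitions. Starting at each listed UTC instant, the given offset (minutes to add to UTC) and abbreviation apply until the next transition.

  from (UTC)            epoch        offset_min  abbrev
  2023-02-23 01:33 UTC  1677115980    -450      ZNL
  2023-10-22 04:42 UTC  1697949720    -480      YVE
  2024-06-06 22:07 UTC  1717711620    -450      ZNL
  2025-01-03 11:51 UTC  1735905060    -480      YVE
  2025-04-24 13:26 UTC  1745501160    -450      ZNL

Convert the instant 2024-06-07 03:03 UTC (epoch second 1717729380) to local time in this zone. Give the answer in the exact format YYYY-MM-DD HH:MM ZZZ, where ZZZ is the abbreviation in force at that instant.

Query: 2024-06-07 03:03 UTC
Rule 3/5 (ZNL, -07:30): 2024-06-06 22:07 UTC ≤ query < 2025-01-03 11:51 UTC
3·60 + 3 - 450 = -267 min
-267 = -1·1440 + 1173; 1173 = 19·60 + 33 → 19:33, 2024-06-07 - 1 day = 2024-06-06
→ 2024-06-06 19:33 ZNL

2024-06-06 19:33 ZNL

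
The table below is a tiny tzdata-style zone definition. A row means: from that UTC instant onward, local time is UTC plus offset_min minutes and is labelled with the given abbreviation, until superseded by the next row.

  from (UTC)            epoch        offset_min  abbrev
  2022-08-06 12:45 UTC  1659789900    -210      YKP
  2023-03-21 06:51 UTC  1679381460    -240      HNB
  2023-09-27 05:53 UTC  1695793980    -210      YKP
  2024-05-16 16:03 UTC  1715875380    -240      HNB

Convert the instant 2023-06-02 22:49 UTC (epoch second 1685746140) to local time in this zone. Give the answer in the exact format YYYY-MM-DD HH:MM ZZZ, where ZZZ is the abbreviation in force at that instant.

Query: 2023-06-02 22:49 UTC
Rule 2/4 (HNB, -04:00): 2023-03-21 06:51 UTC ≤ query < 2023-09-27 05:53 UTC
22·60 + 49 - 240 = 1129 min
1129 = 0·1440 + 1129; 1129 = 18·60 + 49 → 18:49, same day
→ 2023-06-02 18:49 HNB

2023-06-02 18:49 HNB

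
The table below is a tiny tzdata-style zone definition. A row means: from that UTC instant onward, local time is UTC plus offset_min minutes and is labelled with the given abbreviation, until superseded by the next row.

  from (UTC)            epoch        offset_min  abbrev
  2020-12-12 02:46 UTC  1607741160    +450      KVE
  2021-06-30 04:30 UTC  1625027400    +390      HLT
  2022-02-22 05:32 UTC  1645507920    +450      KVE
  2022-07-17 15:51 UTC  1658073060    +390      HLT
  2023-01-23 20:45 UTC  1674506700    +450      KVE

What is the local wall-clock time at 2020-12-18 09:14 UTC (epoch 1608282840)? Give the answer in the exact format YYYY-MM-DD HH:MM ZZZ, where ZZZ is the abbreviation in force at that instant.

2020-12-18 16:44 KVE

Query: 2020-12-18 09:14 UTC
Rule 1/5 (KVE, +07:30): 2020-12-12 02:46 UTC ≤ query < 2021-06-30 04:30 UTC
9·60 + 14 + 450 = 1004 min
1004 = 0·1440 + 1004; 1004 = 16·60 + 44 → 16:44, same day
→ 2020-12-18 16:44 KVE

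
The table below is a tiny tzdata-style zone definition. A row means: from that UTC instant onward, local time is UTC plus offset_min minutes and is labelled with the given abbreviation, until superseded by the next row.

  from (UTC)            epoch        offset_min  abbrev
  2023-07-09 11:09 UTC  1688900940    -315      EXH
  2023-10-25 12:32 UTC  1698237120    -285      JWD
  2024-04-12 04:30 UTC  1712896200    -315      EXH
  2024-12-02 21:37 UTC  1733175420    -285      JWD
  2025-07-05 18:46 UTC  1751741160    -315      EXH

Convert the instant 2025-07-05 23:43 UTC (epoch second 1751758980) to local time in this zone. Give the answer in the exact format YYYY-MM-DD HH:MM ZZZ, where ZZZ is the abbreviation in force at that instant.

2025-07-05 18:28 EXH

Query: 2025-07-05 23:43 UTC
Rule 5/5 (EXH, -05:15): 2025-07-05 18:46 UTC ≤ query < +∞
23·60 + 43 - 315 = 1108 min
1108 = 0·1440 + 1108; 1108 = 18·60 + 28 → 18:28, same day
→ 2025-07-05 18:28 EXH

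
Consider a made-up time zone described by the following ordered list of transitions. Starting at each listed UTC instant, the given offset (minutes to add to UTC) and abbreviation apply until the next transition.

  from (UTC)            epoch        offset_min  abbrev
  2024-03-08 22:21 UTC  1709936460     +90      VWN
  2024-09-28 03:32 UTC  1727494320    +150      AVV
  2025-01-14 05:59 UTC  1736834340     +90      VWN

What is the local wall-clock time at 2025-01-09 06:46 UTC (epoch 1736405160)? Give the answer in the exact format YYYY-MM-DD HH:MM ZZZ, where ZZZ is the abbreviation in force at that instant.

Query: 2025-01-09 06:46 UTC
Rule 2/3 (AVV, +02:30): 2024-09-28 03:32 UTC ≤ query < 2025-01-14 05:59 UTC
6·60 + 46 + 150 = 556 min
556 = 0·1440 + 556; 556 = 9·60 + 16 → 09:16, same day
→ 2025-01-09 09:16 AVV

2025-01-09 09:16 AVV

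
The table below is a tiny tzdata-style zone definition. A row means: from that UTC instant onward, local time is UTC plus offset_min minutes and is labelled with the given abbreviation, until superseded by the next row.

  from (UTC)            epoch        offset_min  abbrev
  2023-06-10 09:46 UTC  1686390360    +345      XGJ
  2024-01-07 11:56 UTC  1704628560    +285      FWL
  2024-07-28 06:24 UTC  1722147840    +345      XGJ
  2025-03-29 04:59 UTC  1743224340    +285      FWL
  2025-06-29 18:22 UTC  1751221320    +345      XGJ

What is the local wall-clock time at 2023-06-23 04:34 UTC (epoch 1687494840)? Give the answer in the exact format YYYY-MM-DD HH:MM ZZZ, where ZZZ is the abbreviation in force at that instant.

Query: 2023-06-23 04:34 UTC
Rule 1/5 (XGJ, +05:45): 2023-06-10 09:46 UTC ≤ query < 2024-01-07 11:56 UTC
4·60 + 34 + 345 = 619 min
619 = 0·1440 + 619; 619 = 10·60 + 19 → 10:19, same day
→ 2023-06-23 10:19 XGJ

2023-06-23 10:19 XGJ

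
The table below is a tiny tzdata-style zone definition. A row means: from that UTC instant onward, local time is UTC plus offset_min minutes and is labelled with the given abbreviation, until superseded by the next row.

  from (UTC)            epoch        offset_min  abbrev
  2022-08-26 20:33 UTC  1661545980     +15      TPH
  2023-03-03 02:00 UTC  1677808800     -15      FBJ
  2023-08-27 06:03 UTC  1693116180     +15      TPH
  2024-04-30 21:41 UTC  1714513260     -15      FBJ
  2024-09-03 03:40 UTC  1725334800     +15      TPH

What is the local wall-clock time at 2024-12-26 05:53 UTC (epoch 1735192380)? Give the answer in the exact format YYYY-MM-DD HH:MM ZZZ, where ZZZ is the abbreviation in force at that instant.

2024-12-26 06:08 TPH

Query: 2024-12-26 05:53 UTC
Rule 5/5 (TPH, +00:15): 2024-09-03 03:40 UTC ≤ query < +∞
5·60 + 53 + 15 = 368 min
368 = 0·1440 + 368; 368 = 6·60 + 8 → 06:08, same day
→ 2024-12-26 06:08 TPH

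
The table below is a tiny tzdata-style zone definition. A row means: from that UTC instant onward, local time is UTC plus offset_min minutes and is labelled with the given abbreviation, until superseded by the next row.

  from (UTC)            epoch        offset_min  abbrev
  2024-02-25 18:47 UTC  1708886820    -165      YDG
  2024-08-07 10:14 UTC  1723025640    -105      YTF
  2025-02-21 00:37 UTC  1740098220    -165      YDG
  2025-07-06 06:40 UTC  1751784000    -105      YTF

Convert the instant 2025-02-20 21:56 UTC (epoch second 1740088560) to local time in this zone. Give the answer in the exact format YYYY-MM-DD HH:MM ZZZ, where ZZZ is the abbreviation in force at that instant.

Query: 2025-02-20 21:56 UTC
Rule 2/4 (YTF, -01:45): 2024-08-07 10:14 UTC ≤ query < 2025-02-21 00:37 UTC
21·60 + 56 - 105 = 1211 min
1211 = 0·1440 + 1211; 1211 = 20·60 + 11 → 20:11, same day
→ 2025-02-20 20:11 YTF

2025-02-20 20:11 YTF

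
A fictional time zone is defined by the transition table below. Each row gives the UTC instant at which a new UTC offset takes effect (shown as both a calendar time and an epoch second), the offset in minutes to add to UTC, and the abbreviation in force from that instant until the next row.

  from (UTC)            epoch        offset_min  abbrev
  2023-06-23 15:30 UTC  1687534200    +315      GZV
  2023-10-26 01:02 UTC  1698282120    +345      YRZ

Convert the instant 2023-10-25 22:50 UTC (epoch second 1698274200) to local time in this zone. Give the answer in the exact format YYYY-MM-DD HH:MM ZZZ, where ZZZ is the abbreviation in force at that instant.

2023-10-26 04:05 GZV

Query: 2023-10-25 22:50 UTC
Rule 1/2 (GZV, +05:15): 2023-06-23 15:30 UTC ≤ query < 2023-10-26 01:02 UTC
22·60 + 50 + 315 = 1685 min
1685 = 1·1440 + 245; 245 = 4·60 + 5 → 04:05, 2023-10-25 + 1 day = 2023-10-26
→ 2023-10-26 04:05 GZV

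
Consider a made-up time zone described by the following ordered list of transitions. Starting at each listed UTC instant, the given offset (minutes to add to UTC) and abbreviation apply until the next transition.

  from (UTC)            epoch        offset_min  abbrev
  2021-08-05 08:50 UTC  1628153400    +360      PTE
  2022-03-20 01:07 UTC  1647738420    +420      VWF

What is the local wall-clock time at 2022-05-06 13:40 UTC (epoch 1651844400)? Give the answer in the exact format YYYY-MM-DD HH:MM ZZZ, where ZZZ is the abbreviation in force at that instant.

Query: 2022-05-06 13:40 UTC
Rule 2/2 (VWF, +07:00): 2022-03-20 01:07 UTC ≤ query < +∞
13·60 + 40 + 420 = 1240 min
1240 = 0·1440 + 1240; 1240 = 20·60 + 40 → 20:40, same day
→ 2022-05-06 20:40 VWF

2022-05-06 20:40 VWF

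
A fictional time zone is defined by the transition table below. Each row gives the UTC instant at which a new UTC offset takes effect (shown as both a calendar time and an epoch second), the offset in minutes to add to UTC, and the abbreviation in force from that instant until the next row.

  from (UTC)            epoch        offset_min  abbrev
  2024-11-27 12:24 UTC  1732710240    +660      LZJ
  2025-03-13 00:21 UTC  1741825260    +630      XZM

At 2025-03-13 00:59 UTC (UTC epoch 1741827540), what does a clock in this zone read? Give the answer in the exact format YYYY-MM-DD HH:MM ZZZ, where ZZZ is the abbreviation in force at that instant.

Query: 2025-03-13 00:59 UTC
Rule 2/2 (XZM, +10:30): 2025-03-13 00:21 UTC ≤ query < +∞
0·60 + 59 + 630 = 689 min
689 = 0·1440 + 689; 689 = 11·60 + 29 → 11:29, same day
→ 2025-03-13 11:29 XZM

2025-03-13 11:29 XZM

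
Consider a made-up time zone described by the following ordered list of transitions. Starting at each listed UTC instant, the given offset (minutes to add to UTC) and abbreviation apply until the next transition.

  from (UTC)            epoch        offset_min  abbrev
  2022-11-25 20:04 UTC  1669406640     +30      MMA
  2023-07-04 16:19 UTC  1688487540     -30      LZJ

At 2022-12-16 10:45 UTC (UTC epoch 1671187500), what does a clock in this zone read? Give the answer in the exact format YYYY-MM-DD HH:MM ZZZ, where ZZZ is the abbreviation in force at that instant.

Query: 2022-12-16 10:45 UTC
Rule 1/2 (MMA, +00:30): 2022-11-25 20:04 UTC ≤ query < 2023-07-04 16:19 UTC
10·60 + 45 + 30 = 675 min
675 = 0·1440 + 675; 675 = 11·60 + 15 → 11:15, same day
→ 2022-12-16 11:15 MMA

2022-12-16 11:15 MMA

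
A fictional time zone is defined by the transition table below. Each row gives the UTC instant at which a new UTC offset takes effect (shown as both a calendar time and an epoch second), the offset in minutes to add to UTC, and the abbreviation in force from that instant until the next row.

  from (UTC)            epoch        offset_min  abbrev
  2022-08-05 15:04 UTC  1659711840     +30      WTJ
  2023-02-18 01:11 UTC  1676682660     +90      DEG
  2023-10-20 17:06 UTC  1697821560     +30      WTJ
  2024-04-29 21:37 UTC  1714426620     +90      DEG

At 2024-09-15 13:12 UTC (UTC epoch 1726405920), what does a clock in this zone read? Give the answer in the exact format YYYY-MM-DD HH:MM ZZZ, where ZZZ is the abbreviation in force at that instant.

Query: 2024-09-15 13:12 UTC
Rule 4/4 (DEG, +01:30): 2024-04-29 21:37 UTC ≤ query < +∞
13·60 + 12 + 90 = 882 min
882 = 0·1440 + 882; 882 = 14·60 + 42 → 14:42, same day
→ 2024-09-15 14:42 DEG

2024-09-15 14:42 DEG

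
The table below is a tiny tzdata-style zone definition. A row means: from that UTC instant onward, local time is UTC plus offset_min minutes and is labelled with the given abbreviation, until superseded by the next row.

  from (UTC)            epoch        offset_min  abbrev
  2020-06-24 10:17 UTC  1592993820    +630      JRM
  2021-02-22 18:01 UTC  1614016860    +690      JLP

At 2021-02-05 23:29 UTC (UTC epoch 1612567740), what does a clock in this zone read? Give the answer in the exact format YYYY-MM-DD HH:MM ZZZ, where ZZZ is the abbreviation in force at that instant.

2021-02-06 09:59 JRM

Query: 2021-02-05 23:29 UTC
Rule 1/2 (JRM, +10:30): 2020-06-24 10:17 UTC ≤ query < 2021-02-22 18:01 UTC
23·60 + 29 + 630 = 2039 min
2039 = 1·1440 + 599; 599 = 9·60 + 59 → 09:59, 2021-02-05 + 1 day = 2021-02-06
→ 2021-02-06 09:59 JRM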